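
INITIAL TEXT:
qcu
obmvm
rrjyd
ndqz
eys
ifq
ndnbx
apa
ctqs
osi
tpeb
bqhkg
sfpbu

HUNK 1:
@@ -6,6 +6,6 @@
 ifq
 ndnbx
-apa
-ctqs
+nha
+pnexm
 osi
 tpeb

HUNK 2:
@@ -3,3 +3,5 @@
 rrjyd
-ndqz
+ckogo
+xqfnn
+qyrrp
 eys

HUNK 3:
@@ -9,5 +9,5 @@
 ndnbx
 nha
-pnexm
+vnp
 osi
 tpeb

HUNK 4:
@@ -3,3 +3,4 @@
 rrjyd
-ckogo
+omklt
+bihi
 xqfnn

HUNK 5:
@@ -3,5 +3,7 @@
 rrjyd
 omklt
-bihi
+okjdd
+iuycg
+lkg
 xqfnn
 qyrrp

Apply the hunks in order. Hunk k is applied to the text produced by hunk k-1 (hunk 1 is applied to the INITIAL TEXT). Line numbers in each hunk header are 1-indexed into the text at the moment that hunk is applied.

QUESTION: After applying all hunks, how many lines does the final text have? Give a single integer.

Answer: 18

Derivation:
Hunk 1: at line 6 remove [apa,ctqs] add [nha,pnexm] -> 13 lines: qcu obmvm rrjyd ndqz eys ifq ndnbx nha pnexm osi tpeb bqhkg sfpbu
Hunk 2: at line 3 remove [ndqz] add [ckogo,xqfnn,qyrrp] -> 15 lines: qcu obmvm rrjyd ckogo xqfnn qyrrp eys ifq ndnbx nha pnexm osi tpeb bqhkg sfpbu
Hunk 3: at line 9 remove [pnexm] add [vnp] -> 15 lines: qcu obmvm rrjyd ckogo xqfnn qyrrp eys ifq ndnbx nha vnp osi tpeb bqhkg sfpbu
Hunk 4: at line 3 remove [ckogo] add [omklt,bihi] -> 16 lines: qcu obmvm rrjyd omklt bihi xqfnn qyrrp eys ifq ndnbx nha vnp osi tpeb bqhkg sfpbu
Hunk 5: at line 3 remove [bihi] add [okjdd,iuycg,lkg] -> 18 lines: qcu obmvm rrjyd omklt okjdd iuycg lkg xqfnn qyrrp eys ifq ndnbx nha vnp osi tpeb bqhkg sfpbu
Final line count: 18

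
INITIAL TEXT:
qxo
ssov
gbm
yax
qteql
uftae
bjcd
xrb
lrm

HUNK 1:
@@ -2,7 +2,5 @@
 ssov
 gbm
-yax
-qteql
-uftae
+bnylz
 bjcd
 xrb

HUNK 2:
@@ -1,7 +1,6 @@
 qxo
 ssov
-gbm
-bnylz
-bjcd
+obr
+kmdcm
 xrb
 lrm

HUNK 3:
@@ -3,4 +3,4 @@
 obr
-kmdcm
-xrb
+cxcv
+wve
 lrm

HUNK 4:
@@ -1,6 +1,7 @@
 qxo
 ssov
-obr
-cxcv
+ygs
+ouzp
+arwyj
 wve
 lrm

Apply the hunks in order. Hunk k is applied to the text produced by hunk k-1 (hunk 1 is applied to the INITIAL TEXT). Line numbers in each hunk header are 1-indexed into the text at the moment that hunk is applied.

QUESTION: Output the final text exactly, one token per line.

Answer: qxo
ssov
ygs
ouzp
arwyj
wve
lrm

Derivation:
Hunk 1: at line 2 remove [yax,qteql,uftae] add [bnylz] -> 7 lines: qxo ssov gbm bnylz bjcd xrb lrm
Hunk 2: at line 1 remove [gbm,bnylz,bjcd] add [obr,kmdcm] -> 6 lines: qxo ssov obr kmdcm xrb lrm
Hunk 3: at line 3 remove [kmdcm,xrb] add [cxcv,wve] -> 6 lines: qxo ssov obr cxcv wve lrm
Hunk 4: at line 1 remove [obr,cxcv] add [ygs,ouzp,arwyj] -> 7 lines: qxo ssov ygs ouzp arwyj wve lrm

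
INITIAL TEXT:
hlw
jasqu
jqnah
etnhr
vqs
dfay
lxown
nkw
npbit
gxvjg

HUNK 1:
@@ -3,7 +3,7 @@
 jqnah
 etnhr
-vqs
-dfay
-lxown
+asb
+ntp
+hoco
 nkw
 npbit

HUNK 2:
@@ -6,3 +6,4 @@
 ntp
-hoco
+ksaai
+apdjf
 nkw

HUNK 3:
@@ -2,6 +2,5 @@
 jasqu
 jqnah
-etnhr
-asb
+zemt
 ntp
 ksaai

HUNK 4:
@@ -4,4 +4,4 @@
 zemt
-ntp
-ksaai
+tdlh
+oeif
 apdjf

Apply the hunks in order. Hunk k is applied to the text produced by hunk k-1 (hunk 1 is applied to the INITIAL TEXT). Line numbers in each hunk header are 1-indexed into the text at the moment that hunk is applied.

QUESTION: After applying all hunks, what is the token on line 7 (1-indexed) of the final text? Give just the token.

Hunk 1: at line 3 remove [vqs,dfay,lxown] add [asb,ntp,hoco] -> 10 lines: hlw jasqu jqnah etnhr asb ntp hoco nkw npbit gxvjg
Hunk 2: at line 6 remove [hoco] add [ksaai,apdjf] -> 11 lines: hlw jasqu jqnah etnhr asb ntp ksaai apdjf nkw npbit gxvjg
Hunk 3: at line 2 remove [etnhr,asb] add [zemt] -> 10 lines: hlw jasqu jqnah zemt ntp ksaai apdjf nkw npbit gxvjg
Hunk 4: at line 4 remove [ntp,ksaai] add [tdlh,oeif] -> 10 lines: hlw jasqu jqnah zemt tdlh oeif apdjf nkw npbit gxvjg
Final line 7: apdjf

Answer: apdjf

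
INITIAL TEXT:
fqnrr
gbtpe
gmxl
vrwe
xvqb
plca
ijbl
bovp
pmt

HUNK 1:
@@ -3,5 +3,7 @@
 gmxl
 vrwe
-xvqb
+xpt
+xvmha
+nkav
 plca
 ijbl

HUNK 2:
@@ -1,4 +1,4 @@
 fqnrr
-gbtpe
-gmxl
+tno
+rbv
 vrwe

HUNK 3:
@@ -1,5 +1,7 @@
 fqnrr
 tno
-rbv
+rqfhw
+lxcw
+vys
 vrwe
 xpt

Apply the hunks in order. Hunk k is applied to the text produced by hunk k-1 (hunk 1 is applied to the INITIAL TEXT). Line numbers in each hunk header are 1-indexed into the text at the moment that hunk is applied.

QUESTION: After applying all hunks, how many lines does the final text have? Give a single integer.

Hunk 1: at line 3 remove [xvqb] add [xpt,xvmha,nkav] -> 11 lines: fqnrr gbtpe gmxl vrwe xpt xvmha nkav plca ijbl bovp pmt
Hunk 2: at line 1 remove [gbtpe,gmxl] add [tno,rbv] -> 11 lines: fqnrr tno rbv vrwe xpt xvmha nkav plca ijbl bovp pmt
Hunk 3: at line 1 remove [rbv] add [rqfhw,lxcw,vys] -> 13 lines: fqnrr tno rqfhw lxcw vys vrwe xpt xvmha nkav plca ijbl bovp pmt
Final line count: 13

Answer: 13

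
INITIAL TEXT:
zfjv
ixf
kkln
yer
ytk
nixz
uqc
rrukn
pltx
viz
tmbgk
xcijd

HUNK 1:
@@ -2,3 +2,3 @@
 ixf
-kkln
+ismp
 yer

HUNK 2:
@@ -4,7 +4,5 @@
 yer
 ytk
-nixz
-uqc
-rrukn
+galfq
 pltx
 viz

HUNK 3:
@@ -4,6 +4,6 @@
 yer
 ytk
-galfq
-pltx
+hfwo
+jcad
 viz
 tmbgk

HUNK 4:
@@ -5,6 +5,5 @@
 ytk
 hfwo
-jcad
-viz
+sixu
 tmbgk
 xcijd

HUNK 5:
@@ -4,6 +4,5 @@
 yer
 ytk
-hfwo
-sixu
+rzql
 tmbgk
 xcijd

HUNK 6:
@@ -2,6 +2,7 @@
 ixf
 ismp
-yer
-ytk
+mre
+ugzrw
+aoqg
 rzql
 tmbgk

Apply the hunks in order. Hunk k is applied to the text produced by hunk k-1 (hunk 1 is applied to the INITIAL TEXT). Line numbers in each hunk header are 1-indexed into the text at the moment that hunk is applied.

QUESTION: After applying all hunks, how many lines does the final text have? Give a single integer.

Hunk 1: at line 2 remove [kkln] add [ismp] -> 12 lines: zfjv ixf ismp yer ytk nixz uqc rrukn pltx viz tmbgk xcijd
Hunk 2: at line 4 remove [nixz,uqc,rrukn] add [galfq] -> 10 lines: zfjv ixf ismp yer ytk galfq pltx viz tmbgk xcijd
Hunk 3: at line 4 remove [galfq,pltx] add [hfwo,jcad] -> 10 lines: zfjv ixf ismp yer ytk hfwo jcad viz tmbgk xcijd
Hunk 4: at line 5 remove [jcad,viz] add [sixu] -> 9 lines: zfjv ixf ismp yer ytk hfwo sixu tmbgk xcijd
Hunk 5: at line 4 remove [hfwo,sixu] add [rzql] -> 8 lines: zfjv ixf ismp yer ytk rzql tmbgk xcijd
Hunk 6: at line 2 remove [yer,ytk] add [mre,ugzrw,aoqg] -> 9 lines: zfjv ixf ismp mre ugzrw aoqg rzql tmbgk xcijd
Final line count: 9

Answer: 9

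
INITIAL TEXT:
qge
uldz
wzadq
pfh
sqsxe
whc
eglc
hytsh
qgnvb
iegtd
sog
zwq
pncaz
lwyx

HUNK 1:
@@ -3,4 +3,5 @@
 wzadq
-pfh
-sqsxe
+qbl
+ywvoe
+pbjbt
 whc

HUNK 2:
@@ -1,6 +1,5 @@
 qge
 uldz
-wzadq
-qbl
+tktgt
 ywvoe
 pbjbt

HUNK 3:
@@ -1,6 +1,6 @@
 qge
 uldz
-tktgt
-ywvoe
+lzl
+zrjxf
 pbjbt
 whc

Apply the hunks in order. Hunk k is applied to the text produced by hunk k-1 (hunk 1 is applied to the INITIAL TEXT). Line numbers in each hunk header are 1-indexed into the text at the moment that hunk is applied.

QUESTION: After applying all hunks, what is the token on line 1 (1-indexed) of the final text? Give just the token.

Hunk 1: at line 3 remove [pfh,sqsxe] add [qbl,ywvoe,pbjbt] -> 15 lines: qge uldz wzadq qbl ywvoe pbjbt whc eglc hytsh qgnvb iegtd sog zwq pncaz lwyx
Hunk 2: at line 1 remove [wzadq,qbl] add [tktgt] -> 14 lines: qge uldz tktgt ywvoe pbjbt whc eglc hytsh qgnvb iegtd sog zwq pncaz lwyx
Hunk 3: at line 1 remove [tktgt,ywvoe] add [lzl,zrjxf] -> 14 lines: qge uldz lzl zrjxf pbjbt whc eglc hytsh qgnvb iegtd sog zwq pncaz lwyx
Final line 1: qge

Answer: qge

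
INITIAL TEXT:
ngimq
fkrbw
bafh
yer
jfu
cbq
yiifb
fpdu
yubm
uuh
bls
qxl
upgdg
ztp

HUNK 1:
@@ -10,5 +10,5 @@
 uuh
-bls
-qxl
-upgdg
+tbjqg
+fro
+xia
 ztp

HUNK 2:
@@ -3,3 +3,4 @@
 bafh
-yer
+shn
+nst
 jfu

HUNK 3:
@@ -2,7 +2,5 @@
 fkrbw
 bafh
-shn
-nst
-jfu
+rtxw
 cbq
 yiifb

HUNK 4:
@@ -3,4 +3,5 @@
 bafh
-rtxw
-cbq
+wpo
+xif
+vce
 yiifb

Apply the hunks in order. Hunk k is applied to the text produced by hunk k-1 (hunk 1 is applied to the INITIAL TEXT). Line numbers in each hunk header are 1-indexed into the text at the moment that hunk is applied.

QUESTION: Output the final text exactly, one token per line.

Hunk 1: at line 10 remove [bls,qxl,upgdg] add [tbjqg,fro,xia] -> 14 lines: ngimq fkrbw bafh yer jfu cbq yiifb fpdu yubm uuh tbjqg fro xia ztp
Hunk 2: at line 3 remove [yer] add [shn,nst] -> 15 lines: ngimq fkrbw bafh shn nst jfu cbq yiifb fpdu yubm uuh tbjqg fro xia ztp
Hunk 3: at line 2 remove [shn,nst,jfu] add [rtxw] -> 13 lines: ngimq fkrbw bafh rtxw cbq yiifb fpdu yubm uuh tbjqg fro xia ztp
Hunk 4: at line 3 remove [rtxw,cbq] add [wpo,xif,vce] -> 14 lines: ngimq fkrbw bafh wpo xif vce yiifb fpdu yubm uuh tbjqg fro xia ztp

Answer: ngimq
fkrbw
bafh
wpo
xif
vce
yiifb
fpdu
yubm
uuh
tbjqg
fro
xia
ztp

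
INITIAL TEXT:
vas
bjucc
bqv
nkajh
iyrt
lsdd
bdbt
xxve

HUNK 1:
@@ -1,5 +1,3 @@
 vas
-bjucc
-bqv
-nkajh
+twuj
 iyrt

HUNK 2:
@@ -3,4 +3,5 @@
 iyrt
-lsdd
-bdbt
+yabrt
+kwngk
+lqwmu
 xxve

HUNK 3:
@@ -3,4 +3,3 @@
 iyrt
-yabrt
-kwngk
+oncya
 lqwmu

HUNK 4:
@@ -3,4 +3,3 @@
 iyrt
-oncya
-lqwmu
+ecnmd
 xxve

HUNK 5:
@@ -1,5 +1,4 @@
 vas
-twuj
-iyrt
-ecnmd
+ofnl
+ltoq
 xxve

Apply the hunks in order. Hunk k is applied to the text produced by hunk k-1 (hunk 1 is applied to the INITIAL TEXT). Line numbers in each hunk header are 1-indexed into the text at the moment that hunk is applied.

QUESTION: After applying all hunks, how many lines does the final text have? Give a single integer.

Answer: 4

Derivation:
Hunk 1: at line 1 remove [bjucc,bqv,nkajh] add [twuj] -> 6 lines: vas twuj iyrt lsdd bdbt xxve
Hunk 2: at line 3 remove [lsdd,bdbt] add [yabrt,kwngk,lqwmu] -> 7 lines: vas twuj iyrt yabrt kwngk lqwmu xxve
Hunk 3: at line 3 remove [yabrt,kwngk] add [oncya] -> 6 lines: vas twuj iyrt oncya lqwmu xxve
Hunk 4: at line 3 remove [oncya,lqwmu] add [ecnmd] -> 5 lines: vas twuj iyrt ecnmd xxve
Hunk 5: at line 1 remove [twuj,iyrt,ecnmd] add [ofnl,ltoq] -> 4 lines: vas ofnl ltoq xxve
Final line count: 4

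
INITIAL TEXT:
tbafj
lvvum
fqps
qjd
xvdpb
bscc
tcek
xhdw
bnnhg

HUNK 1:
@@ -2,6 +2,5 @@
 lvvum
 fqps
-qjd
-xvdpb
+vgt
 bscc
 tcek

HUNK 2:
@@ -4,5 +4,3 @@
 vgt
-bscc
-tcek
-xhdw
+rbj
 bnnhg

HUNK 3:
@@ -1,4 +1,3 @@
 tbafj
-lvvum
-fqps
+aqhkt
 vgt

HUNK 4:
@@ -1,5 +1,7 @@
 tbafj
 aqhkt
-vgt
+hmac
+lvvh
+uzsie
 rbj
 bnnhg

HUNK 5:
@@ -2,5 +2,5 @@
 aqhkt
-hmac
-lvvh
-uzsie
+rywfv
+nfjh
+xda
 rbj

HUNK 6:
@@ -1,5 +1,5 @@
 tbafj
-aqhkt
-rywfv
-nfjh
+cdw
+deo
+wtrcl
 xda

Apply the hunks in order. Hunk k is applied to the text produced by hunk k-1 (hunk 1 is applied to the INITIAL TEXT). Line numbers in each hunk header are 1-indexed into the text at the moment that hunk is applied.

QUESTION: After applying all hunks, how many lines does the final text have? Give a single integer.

Answer: 7

Derivation:
Hunk 1: at line 2 remove [qjd,xvdpb] add [vgt] -> 8 lines: tbafj lvvum fqps vgt bscc tcek xhdw bnnhg
Hunk 2: at line 4 remove [bscc,tcek,xhdw] add [rbj] -> 6 lines: tbafj lvvum fqps vgt rbj bnnhg
Hunk 3: at line 1 remove [lvvum,fqps] add [aqhkt] -> 5 lines: tbafj aqhkt vgt rbj bnnhg
Hunk 4: at line 1 remove [vgt] add [hmac,lvvh,uzsie] -> 7 lines: tbafj aqhkt hmac lvvh uzsie rbj bnnhg
Hunk 5: at line 2 remove [hmac,lvvh,uzsie] add [rywfv,nfjh,xda] -> 7 lines: tbafj aqhkt rywfv nfjh xda rbj bnnhg
Hunk 6: at line 1 remove [aqhkt,rywfv,nfjh] add [cdw,deo,wtrcl] -> 7 lines: tbafj cdw deo wtrcl xda rbj bnnhg
Final line count: 7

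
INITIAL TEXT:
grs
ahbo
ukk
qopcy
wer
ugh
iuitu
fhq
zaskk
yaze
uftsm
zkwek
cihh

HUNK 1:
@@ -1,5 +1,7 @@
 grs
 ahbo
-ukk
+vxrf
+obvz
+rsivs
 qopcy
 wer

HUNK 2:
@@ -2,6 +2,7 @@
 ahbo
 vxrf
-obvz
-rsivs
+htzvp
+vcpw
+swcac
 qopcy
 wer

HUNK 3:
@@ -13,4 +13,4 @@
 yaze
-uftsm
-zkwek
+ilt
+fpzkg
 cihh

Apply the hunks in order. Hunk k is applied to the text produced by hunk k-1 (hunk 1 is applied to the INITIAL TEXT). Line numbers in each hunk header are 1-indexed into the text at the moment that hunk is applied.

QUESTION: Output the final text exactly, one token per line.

Hunk 1: at line 1 remove [ukk] add [vxrf,obvz,rsivs] -> 15 lines: grs ahbo vxrf obvz rsivs qopcy wer ugh iuitu fhq zaskk yaze uftsm zkwek cihh
Hunk 2: at line 2 remove [obvz,rsivs] add [htzvp,vcpw,swcac] -> 16 lines: grs ahbo vxrf htzvp vcpw swcac qopcy wer ugh iuitu fhq zaskk yaze uftsm zkwek cihh
Hunk 3: at line 13 remove [uftsm,zkwek] add [ilt,fpzkg] -> 16 lines: grs ahbo vxrf htzvp vcpw swcac qopcy wer ugh iuitu fhq zaskk yaze ilt fpzkg cihh

Answer: grs
ahbo
vxrf
htzvp
vcpw
swcac
qopcy
wer
ugh
iuitu
fhq
zaskk
yaze
ilt
fpzkg
cihh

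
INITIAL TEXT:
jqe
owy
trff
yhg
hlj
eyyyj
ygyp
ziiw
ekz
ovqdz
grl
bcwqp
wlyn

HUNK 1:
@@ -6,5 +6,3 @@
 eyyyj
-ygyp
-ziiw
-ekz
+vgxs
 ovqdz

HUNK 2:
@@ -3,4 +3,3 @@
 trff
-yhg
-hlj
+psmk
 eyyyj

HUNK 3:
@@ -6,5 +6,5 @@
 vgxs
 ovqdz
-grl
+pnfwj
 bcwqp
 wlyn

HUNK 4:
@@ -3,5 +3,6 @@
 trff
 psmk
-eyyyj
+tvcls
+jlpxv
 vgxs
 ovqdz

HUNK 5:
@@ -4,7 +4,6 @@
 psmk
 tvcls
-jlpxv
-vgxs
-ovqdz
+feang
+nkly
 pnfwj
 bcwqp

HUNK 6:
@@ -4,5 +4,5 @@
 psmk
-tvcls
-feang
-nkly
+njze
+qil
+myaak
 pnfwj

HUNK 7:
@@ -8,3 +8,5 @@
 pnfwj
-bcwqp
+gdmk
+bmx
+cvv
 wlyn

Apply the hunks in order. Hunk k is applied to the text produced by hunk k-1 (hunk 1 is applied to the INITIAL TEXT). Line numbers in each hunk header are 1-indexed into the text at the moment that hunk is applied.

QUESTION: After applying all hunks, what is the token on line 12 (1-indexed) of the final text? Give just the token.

Answer: wlyn

Derivation:
Hunk 1: at line 6 remove [ygyp,ziiw,ekz] add [vgxs] -> 11 lines: jqe owy trff yhg hlj eyyyj vgxs ovqdz grl bcwqp wlyn
Hunk 2: at line 3 remove [yhg,hlj] add [psmk] -> 10 lines: jqe owy trff psmk eyyyj vgxs ovqdz grl bcwqp wlyn
Hunk 3: at line 6 remove [grl] add [pnfwj] -> 10 lines: jqe owy trff psmk eyyyj vgxs ovqdz pnfwj bcwqp wlyn
Hunk 4: at line 3 remove [eyyyj] add [tvcls,jlpxv] -> 11 lines: jqe owy trff psmk tvcls jlpxv vgxs ovqdz pnfwj bcwqp wlyn
Hunk 5: at line 4 remove [jlpxv,vgxs,ovqdz] add [feang,nkly] -> 10 lines: jqe owy trff psmk tvcls feang nkly pnfwj bcwqp wlyn
Hunk 6: at line 4 remove [tvcls,feang,nkly] add [njze,qil,myaak] -> 10 lines: jqe owy trff psmk njze qil myaak pnfwj bcwqp wlyn
Hunk 7: at line 8 remove [bcwqp] add [gdmk,bmx,cvv] -> 12 lines: jqe owy trff psmk njze qil myaak pnfwj gdmk bmx cvv wlyn
Final line 12: wlyn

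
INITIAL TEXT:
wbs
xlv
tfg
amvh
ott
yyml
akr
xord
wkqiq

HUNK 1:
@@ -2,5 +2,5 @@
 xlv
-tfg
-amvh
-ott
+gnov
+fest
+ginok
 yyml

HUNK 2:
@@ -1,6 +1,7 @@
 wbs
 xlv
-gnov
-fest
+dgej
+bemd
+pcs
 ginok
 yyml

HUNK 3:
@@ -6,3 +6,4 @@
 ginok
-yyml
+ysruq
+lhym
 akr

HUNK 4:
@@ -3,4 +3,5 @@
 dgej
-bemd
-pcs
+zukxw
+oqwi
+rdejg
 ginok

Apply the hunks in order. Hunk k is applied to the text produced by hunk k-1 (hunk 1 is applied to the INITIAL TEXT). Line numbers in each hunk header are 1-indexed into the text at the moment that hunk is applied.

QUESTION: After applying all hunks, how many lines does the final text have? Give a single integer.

Answer: 12

Derivation:
Hunk 1: at line 2 remove [tfg,amvh,ott] add [gnov,fest,ginok] -> 9 lines: wbs xlv gnov fest ginok yyml akr xord wkqiq
Hunk 2: at line 1 remove [gnov,fest] add [dgej,bemd,pcs] -> 10 lines: wbs xlv dgej bemd pcs ginok yyml akr xord wkqiq
Hunk 3: at line 6 remove [yyml] add [ysruq,lhym] -> 11 lines: wbs xlv dgej bemd pcs ginok ysruq lhym akr xord wkqiq
Hunk 4: at line 3 remove [bemd,pcs] add [zukxw,oqwi,rdejg] -> 12 lines: wbs xlv dgej zukxw oqwi rdejg ginok ysruq lhym akr xord wkqiq
Final line count: 12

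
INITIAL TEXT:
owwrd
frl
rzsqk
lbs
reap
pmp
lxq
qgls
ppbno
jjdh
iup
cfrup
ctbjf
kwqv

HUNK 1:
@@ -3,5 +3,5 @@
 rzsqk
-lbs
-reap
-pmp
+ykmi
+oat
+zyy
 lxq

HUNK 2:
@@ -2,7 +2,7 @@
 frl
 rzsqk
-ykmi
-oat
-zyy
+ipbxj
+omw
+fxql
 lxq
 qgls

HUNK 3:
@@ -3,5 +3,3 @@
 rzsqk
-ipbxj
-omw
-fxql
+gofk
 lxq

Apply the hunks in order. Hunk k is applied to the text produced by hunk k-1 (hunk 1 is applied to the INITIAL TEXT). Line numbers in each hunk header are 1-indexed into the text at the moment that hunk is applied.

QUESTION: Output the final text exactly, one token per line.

Answer: owwrd
frl
rzsqk
gofk
lxq
qgls
ppbno
jjdh
iup
cfrup
ctbjf
kwqv

Derivation:
Hunk 1: at line 3 remove [lbs,reap,pmp] add [ykmi,oat,zyy] -> 14 lines: owwrd frl rzsqk ykmi oat zyy lxq qgls ppbno jjdh iup cfrup ctbjf kwqv
Hunk 2: at line 2 remove [ykmi,oat,zyy] add [ipbxj,omw,fxql] -> 14 lines: owwrd frl rzsqk ipbxj omw fxql lxq qgls ppbno jjdh iup cfrup ctbjf kwqv
Hunk 3: at line 3 remove [ipbxj,omw,fxql] add [gofk] -> 12 lines: owwrd frl rzsqk gofk lxq qgls ppbno jjdh iup cfrup ctbjf kwqv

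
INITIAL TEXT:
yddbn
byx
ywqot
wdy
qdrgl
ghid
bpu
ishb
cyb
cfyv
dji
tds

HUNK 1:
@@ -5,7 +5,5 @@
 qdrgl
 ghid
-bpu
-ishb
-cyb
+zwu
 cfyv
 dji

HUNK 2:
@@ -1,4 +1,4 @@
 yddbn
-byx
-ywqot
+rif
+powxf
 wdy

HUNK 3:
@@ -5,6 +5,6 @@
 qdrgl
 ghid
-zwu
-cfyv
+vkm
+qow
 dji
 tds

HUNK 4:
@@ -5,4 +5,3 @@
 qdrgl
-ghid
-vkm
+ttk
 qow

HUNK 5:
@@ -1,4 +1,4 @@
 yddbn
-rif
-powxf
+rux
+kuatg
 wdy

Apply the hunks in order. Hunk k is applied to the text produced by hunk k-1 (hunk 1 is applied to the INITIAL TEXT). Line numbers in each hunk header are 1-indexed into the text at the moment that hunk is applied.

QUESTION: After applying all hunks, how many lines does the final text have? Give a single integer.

Answer: 9

Derivation:
Hunk 1: at line 5 remove [bpu,ishb,cyb] add [zwu] -> 10 lines: yddbn byx ywqot wdy qdrgl ghid zwu cfyv dji tds
Hunk 2: at line 1 remove [byx,ywqot] add [rif,powxf] -> 10 lines: yddbn rif powxf wdy qdrgl ghid zwu cfyv dji tds
Hunk 3: at line 5 remove [zwu,cfyv] add [vkm,qow] -> 10 lines: yddbn rif powxf wdy qdrgl ghid vkm qow dji tds
Hunk 4: at line 5 remove [ghid,vkm] add [ttk] -> 9 lines: yddbn rif powxf wdy qdrgl ttk qow dji tds
Hunk 5: at line 1 remove [rif,powxf] add [rux,kuatg] -> 9 lines: yddbn rux kuatg wdy qdrgl ttk qow dji tds
Final line count: 9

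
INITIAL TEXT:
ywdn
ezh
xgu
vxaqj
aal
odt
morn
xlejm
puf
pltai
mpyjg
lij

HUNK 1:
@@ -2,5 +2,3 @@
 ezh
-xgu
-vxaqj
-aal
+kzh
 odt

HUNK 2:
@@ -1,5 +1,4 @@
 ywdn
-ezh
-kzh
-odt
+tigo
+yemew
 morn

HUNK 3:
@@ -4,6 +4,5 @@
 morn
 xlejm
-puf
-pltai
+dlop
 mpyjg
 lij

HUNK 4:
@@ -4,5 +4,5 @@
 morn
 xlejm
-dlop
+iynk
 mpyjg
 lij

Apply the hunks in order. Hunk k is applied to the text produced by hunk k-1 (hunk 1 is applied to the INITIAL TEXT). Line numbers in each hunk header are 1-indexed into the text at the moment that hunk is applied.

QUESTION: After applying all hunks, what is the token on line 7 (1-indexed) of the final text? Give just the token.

Hunk 1: at line 2 remove [xgu,vxaqj,aal] add [kzh] -> 10 lines: ywdn ezh kzh odt morn xlejm puf pltai mpyjg lij
Hunk 2: at line 1 remove [ezh,kzh,odt] add [tigo,yemew] -> 9 lines: ywdn tigo yemew morn xlejm puf pltai mpyjg lij
Hunk 3: at line 4 remove [puf,pltai] add [dlop] -> 8 lines: ywdn tigo yemew morn xlejm dlop mpyjg lij
Hunk 4: at line 4 remove [dlop] add [iynk] -> 8 lines: ywdn tigo yemew morn xlejm iynk mpyjg lij
Final line 7: mpyjg

Answer: mpyjg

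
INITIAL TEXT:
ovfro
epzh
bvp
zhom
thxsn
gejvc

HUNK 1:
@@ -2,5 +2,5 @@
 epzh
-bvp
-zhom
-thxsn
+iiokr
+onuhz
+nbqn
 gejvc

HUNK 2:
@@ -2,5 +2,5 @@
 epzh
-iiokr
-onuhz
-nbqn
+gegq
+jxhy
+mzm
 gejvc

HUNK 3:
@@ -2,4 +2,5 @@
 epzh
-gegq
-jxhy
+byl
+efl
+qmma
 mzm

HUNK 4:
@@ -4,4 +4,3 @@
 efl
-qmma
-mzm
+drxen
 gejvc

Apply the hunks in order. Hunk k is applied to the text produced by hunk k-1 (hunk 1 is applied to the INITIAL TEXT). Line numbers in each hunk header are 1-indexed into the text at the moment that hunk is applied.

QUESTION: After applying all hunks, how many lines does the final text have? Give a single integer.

Hunk 1: at line 2 remove [bvp,zhom,thxsn] add [iiokr,onuhz,nbqn] -> 6 lines: ovfro epzh iiokr onuhz nbqn gejvc
Hunk 2: at line 2 remove [iiokr,onuhz,nbqn] add [gegq,jxhy,mzm] -> 6 lines: ovfro epzh gegq jxhy mzm gejvc
Hunk 3: at line 2 remove [gegq,jxhy] add [byl,efl,qmma] -> 7 lines: ovfro epzh byl efl qmma mzm gejvc
Hunk 4: at line 4 remove [qmma,mzm] add [drxen] -> 6 lines: ovfro epzh byl efl drxen gejvc
Final line count: 6

Answer: 6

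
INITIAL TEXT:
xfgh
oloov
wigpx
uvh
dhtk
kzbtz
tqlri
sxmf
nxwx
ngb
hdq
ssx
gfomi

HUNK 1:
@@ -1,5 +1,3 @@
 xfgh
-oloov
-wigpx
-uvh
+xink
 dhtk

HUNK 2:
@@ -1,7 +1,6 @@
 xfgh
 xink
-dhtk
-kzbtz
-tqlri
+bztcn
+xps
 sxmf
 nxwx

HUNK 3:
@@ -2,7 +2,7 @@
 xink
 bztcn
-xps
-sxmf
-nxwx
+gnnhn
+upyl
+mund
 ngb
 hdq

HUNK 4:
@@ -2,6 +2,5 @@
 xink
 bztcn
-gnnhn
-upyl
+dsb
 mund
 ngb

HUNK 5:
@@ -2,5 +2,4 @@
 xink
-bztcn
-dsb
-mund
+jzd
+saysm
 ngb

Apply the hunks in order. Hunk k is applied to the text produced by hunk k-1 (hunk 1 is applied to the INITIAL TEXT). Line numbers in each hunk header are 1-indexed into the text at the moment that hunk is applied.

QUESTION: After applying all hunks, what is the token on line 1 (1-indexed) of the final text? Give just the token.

Answer: xfgh

Derivation:
Hunk 1: at line 1 remove [oloov,wigpx,uvh] add [xink] -> 11 lines: xfgh xink dhtk kzbtz tqlri sxmf nxwx ngb hdq ssx gfomi
Hunk 2: at line 1 remove [dhtk,kzbtz,tqlri] add [bztcn,xps] -> 10 lines: xfgh xink bztcn xps sxmf nxwx ngb hdq ssx gfomi
Hunk 3: at line 2 remove [xps,sxmf,nxwx] add [gnnhn,upyl,mund] -> 10 lines: xfgh xink bztcn gnnhn upyl mund ngb hdq ssx gfomi
Hunk 4: at line 2 remove [gnnhn,upyl] add [dsb] -> 9 lines: xfgh xink bztcn dsb mund ngb hdq ssx gfomi
Hunk 5: at line 2 remove [bztcn,dsb,mund] add [jzd,saysm] -> 8 lines: xfgh xink jzd saysm ngb hdq ssx gfomi
Final line 1: xfgh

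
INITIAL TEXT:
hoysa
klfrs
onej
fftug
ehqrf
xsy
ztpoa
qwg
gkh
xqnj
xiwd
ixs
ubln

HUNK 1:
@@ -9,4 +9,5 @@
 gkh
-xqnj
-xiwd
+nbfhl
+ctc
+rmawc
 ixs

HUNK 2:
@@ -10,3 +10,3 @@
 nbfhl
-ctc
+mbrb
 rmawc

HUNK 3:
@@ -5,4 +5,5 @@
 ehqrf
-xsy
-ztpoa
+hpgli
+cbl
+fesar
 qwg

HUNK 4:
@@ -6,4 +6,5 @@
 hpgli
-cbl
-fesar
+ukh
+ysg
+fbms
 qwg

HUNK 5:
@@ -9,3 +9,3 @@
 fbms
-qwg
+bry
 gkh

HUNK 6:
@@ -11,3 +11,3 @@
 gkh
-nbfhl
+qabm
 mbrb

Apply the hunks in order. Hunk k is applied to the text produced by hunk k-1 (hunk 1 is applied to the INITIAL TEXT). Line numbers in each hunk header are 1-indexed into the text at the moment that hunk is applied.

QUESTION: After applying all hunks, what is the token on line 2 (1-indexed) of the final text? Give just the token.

Answer: klfrs

Derivation:
Hunk 1: at line 9 remove [xqnj,xiwd] add [nbfhl,ctc,rmawc] -> 14 lines: hoysa klfrs onej fftug ehqrf xsy ztpoa qwg gkh nbfhl ctc rmawc ixs ubln
Hunk 2: at line 10 remove [ctc] add [mbrb] -> 14 lines: hoysa klfrs onej fftug ehqrf xsy ztpoa qwg gkh nbfhl mbrb rmawc ixs ubln
Hunk 3: at line 5 remove [xsy,ztpoa] add [hpgli,cbl,fesar] -> 15 lines: hoysa klfrs onej fftug ehqrf hpgli cbl fesar qwg gkh nbfhl mbrb rmawc ixs ubln
Hunk 4: at line 6 remove [cbl,fesar] add [ukh,ysg,fbms] -> 16 lines: hoysa klfrs onej fftug ehqrf hpgli ukh ysg fbms qwg gkh nbfhl mbrb rmawc ixs ubln
Hunk 5: at line 9 remove [qwg] add [bry] -> 16 lines: hoysa klfrs onej fftug ehqrf hpgli ukh ysg fbms bry gkh nbfhl mbrb rmawc ixs ubln
Hunk 6: at line 11 remove [nbfhl] add [qabm] -> 16 lines: hoysa klfrs onej fftug ehqrf hpgli ukh ysg fbms bry gkh qabm mbrb rmawc ixs ubln
Final line 2: klfrs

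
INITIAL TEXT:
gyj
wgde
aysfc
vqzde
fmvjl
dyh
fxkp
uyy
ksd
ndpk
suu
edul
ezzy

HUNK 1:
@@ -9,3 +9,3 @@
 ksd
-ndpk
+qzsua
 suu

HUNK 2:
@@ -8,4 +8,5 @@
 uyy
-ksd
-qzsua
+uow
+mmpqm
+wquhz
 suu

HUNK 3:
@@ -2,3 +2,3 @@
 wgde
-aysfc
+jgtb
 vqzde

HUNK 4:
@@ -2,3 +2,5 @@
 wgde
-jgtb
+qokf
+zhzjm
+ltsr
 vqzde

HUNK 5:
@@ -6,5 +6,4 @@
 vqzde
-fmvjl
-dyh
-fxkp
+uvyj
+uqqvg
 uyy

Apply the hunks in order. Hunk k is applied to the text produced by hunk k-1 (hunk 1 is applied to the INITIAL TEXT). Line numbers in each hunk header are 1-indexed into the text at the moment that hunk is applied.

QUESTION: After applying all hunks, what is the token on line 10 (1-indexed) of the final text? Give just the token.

Hunk 1: at line 9 remove [ndpk] add [qzsua] -> 13 lines: gyj wgde aysfc vqzde fmvjl dyh fxkp uyy ksd qzsua suu edul ezzy
Hunk 2: at line 8 remove [ksd,qzsua] add [uow,mmpqm,wquhz] -> 14 lines: gyj wgde aysfc vqzde fmvjl dyh fxkp uyy uow mmpqm wquhz suu edul ezzy
Hunk 3: at line 2 remove [aysfc] add [jgtb] -> 14 lines: gyj wgde jgtb vqzde fmvjl dyh fxkp uyy uow mmpqm wquhz suu edul ezzy
Hunk 4: at line 2 remove [jgtb] add [qokf,zhzjm,ltsr] -> 16 lines: gyj wgde qokf zhzjm ltsr vqzde fmvjl dyh fxkp uyy uow mmpqm wquhz suu edul ezzy
Hunk 5: at line 6 remove [fmvjl,dyh,fxkp] add [uvyj,uqqvg] -> 15 lines: gyj wgde qokf zhzjm ltsr vqzde uvyj uqqvg uyy uow mmpqm wquhz suu edul ezzy
Final line 10: uow

Answer: uow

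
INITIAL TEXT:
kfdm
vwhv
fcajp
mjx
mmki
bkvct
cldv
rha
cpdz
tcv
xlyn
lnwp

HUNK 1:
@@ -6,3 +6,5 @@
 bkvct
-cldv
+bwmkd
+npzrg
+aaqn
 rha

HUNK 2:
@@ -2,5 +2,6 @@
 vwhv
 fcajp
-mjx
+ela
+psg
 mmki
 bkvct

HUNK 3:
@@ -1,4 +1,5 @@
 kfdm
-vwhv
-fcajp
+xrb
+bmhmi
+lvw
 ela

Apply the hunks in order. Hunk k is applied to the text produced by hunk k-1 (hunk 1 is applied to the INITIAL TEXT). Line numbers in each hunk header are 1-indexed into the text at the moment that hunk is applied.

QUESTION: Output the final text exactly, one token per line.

Hunk 1: at line 6 remove [cldv] add [bwmkd,npzrg,aaqn] -> 14 lines: kfdm vwhv fcajp mjx mmki bkvct bwmkd npzrg aaqn rha cpdz tcv xlyn lnwp
Hunk 2: at line 2 remove [mjx] add [ela,psg] -> 15 lines: kfdm vwhv fcajp ela psg mmki bkvct bwmkd npzrg aaqn rha cpdz tcv xlyn lnwp
Hunk 3: at line 1 remove [vwhv,fcajp] add [xrb,bmhmi,lvw] -> 16 lines: kfdm xrb bmhmi lvw ela psg mmki bkvct bwmkd npzrg aaqn rha cpdz tcv xlyn lnwp

Answer: kfdm
xrb
bmhmi
lvw
ela
psg
mmki
bkvct
bwmkd
npzrg
aaqn
rha
cpdz
tcv
xlyn
lnwp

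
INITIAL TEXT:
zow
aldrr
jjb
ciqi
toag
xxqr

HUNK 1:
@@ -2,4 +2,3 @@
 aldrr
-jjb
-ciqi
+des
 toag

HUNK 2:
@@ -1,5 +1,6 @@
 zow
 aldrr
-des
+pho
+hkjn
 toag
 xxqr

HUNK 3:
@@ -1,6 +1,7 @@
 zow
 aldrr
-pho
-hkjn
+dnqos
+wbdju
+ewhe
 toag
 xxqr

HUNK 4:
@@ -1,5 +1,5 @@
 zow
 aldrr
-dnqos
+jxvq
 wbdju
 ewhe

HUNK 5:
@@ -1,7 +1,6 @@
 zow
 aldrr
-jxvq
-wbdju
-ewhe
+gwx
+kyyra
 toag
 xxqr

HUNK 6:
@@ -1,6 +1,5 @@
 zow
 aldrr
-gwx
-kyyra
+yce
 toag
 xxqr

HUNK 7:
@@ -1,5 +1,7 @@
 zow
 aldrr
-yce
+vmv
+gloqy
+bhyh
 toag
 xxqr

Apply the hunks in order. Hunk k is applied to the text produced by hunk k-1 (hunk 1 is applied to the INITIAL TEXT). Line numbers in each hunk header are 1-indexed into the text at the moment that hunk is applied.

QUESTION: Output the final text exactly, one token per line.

Answer: zow
aldrr
vmv
gloqy
bhyh
toag
xxqr

Derivation:
Hunk 1: at line 2 remove [jjb,ciqi] add [des] -> 5 lines: zow aldrr des toag xxqr
Hunk 2: at line 1 remove [des] add [pho,hkjn] -> 6 lines: zow aldrr pho hkjn toag xxqr
Hunk 3: at line 1 remove [pho,hkjn] add [dnqos,wbdju,ewhe] -> 7 lines: zow aldrr dnqos wbdju ewhe toag xxqr
Hunk 4: at line 1 remove [dnqos] add [jxvq] -> 7 lines: zow aldrr jxvq wbdju ewhe toag xxqr
Hunk 5: at line 1 remove [jxvq,wbdju,ewhe] add [gwx,kyyra] -> 6 lines: zow aldrr gwx kyyra toag xxqr
Hunk 6: at line 1 remove [gwx,kyyra] add [yce] -> 5 lines: zow aldrr yce toag xxqr
Hunk 7: at line 1 remove [yce] add [vmv,gloqy,bhyh] -> 7 lines: zow aldrr vmv gloqy bhyh toag xxqr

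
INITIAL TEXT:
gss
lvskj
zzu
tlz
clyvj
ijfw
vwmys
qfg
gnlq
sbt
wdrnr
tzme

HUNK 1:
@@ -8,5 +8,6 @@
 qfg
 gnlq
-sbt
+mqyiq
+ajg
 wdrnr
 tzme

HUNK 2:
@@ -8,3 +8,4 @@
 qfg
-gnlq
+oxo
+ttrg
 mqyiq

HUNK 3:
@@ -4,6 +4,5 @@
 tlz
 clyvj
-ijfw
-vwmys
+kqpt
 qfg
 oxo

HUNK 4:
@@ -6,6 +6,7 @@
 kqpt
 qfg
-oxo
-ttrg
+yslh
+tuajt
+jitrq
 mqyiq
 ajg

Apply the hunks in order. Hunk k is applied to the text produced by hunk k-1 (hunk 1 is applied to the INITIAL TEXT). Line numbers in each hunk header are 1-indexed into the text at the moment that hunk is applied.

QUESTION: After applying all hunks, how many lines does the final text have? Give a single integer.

Answer: 14

Derivation:
Hunk 1: at line 8 remove [sbt] add [mqyiq,ajg] -> 13 lines: gss lvskj zzu tlz clyvj ijfw vwmys qfg gnlq mqyiq ajg wdrnr tzme
Hunk 2: at line 8 remove [gnlq] add [oxo,ttrg] -> 14 lines: gss lvskj zzu tlz clyvj ijfw vwmys qfg oxo ttrg mqyiq ajg wdrnr tzme
Hunk 3: at line 4 remove [ijfw,vwmys] add [kqpt] -> 13 lines: gss lvskj zzu tlz clyvj kqpt qfg oxo ttrg mqyiq ajg wdrnr tzme
Hunk 4: at line 6 remove [oxo,ttrg] add [yslh,tuajt,jitrq] -> 14 lines: gss lvskj zzu tlz clyvj kqpt qfg yslh tuajt jitrq mqyiq ajg wdrnr tzme
Final line count: 14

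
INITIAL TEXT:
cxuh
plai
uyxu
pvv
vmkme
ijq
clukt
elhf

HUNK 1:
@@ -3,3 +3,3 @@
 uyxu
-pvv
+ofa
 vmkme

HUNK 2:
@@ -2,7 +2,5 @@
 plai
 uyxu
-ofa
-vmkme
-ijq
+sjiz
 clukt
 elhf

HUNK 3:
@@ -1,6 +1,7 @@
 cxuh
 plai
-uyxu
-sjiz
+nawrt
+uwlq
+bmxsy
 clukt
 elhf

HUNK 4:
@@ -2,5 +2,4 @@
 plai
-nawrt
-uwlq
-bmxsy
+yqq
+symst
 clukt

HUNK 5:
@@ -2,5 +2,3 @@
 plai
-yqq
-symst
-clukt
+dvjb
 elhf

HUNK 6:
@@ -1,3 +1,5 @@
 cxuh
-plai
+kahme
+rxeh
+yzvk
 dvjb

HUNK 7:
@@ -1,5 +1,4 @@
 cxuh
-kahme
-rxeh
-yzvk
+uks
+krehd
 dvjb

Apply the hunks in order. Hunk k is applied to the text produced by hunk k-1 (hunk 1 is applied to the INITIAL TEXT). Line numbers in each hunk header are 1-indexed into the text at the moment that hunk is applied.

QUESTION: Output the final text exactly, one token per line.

Hunk 1: at line 3 remove [pvv] add [ofa] -> 8 lines: cxuh plai uyxu ofa vmkme ijq clukt elhf
Hunk 2: at line 2 remove [ofa,vmkme,ijq] add [sjiz] -> 6 lines: cxuh plai uyxu sjiz clukt elhf
Hunk 3: at line 1 remove [uyxu,sjiz] add [nawrt,uwlq,bmxsy] -> 7 lines: cxuh plai nawrt uwlq bmxsy clukt elhf
Hunk 4: at line 2 remove [nawrt,uwlq,bmxsy] add [yqq,symst] -> 6 lines: cxuh plai yqq symst clukt elhf
Hunk 5: at line 2 remove [yqq,symst,clukt] add [dvjb] -> 4 lines: cxuh plai dvjb elhf
Hunk 6: at line 1 remove [plai] add [kahme,rxeh,yzvk] -> 6 lines: cxuh kahme rxeh yzvk dvjb elhf
Hunk 7: at line 1 remove [kahme,rxeh,yzvk] add [uks,krehd] -> 5 lines: cxuh uks krehd dvjb elhf

Answer: cxuh
uks
krehd
dvjb
elhf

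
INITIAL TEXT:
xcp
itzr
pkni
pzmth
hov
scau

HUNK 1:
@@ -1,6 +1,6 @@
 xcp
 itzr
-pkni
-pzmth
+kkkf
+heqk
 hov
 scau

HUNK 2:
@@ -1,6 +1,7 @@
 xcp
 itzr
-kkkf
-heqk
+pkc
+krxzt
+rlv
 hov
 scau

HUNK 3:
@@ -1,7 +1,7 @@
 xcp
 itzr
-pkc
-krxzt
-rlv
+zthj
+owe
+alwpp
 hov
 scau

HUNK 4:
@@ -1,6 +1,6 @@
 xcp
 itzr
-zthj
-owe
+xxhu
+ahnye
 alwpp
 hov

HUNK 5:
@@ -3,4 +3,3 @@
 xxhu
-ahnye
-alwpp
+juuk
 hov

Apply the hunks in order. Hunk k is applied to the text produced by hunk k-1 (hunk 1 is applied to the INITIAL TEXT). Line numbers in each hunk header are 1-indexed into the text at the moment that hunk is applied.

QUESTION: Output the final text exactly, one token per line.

Answer: xcp
itzr
xxhu
juuk
hov
scau

Derivation:
Hunk 1: at line 1 remove [pkni,pzmth] add [kkkf,heqk] -> 6 lines: xcp itzr kkkf heqk hov scau
Hunk 2: at line 1 remove [kkkf,heqk] add [pkc,krxzt,rlv] -> 7 lines: xcp itzr pkc krxzt rlv hov scau
Hunk 3: at line 1 remove [pkc,krxzt,rlv] add [zthj,owe,alwpp] -> 7 lines: xcp itzr zthj owe alwpp hov scau
Hunk 4: at line 1 remove [zthj,owe] add [xxhu,ahnye] -> 7 lines: xcp itzr xxhu ahnye alwpp hov scau
Hunk 5: at line 3 remove [ahnye,alwpp] add [juuk] -> 6 lines: xcp itzr xxhu juuk hov scau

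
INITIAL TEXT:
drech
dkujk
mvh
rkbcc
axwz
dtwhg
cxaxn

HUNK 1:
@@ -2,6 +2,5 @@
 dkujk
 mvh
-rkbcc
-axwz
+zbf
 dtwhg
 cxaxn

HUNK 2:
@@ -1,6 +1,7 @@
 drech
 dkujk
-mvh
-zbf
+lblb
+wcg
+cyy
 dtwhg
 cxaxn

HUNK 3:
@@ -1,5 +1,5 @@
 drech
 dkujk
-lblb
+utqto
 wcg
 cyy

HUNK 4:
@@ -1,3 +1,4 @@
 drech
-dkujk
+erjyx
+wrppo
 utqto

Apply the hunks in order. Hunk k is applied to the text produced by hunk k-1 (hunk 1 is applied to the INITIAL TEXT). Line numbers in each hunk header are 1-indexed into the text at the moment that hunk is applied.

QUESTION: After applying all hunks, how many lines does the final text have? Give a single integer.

Hunk 1: at line 2 remove [rkbcc,axwz] add [zbf] -> 6 lines: drech dkujk mvh zbf dtwhg cxaxn
Hunk 2: at line 1 remove [mvh,zbf] add [lblb,wcg,cyy] -> 7 lines: drech dkujk lblb wcg cyy dtwhg cxaxn
Hunk 3: at line 1 remove [lblb] add [utqto] -> 7 lines: drech dkujk utqto wcg cyy dtwhg cxaxn
Hunk 4: at line 1 remove [dkujk] add [erjyx,wrppo] -> 8 lines: drech erjyx wrppo utqto wcg cyy dtwhg cxaxn
Final line count: 8

Answer: 8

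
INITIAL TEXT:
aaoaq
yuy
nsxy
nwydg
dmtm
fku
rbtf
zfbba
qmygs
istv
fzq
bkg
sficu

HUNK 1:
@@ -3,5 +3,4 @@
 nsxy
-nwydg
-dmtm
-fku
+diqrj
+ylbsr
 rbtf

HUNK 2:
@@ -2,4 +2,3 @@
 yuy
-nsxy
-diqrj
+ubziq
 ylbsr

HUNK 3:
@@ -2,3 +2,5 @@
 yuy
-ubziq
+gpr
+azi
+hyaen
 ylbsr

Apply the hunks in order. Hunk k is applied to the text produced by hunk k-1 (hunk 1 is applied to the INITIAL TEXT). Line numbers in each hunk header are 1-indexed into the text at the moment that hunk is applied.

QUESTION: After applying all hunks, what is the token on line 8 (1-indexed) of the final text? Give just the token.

Hunk 1: at line 3 remove [nwydg,dmtm,fku] add [diqrj,ylbsr] -> 12 lines: aaoaq yuy nsxy diqrj ylbsr rbtf zfbba qmygs istv fzq bkg sficu
Hunk 2: at line 2 remove [nsxy,diqrj] add [ubziq] -> 11 lines: aaoaq yuy ubziq ylbsr rbtf zfbba qmygs istv fzq bkg sficu
Hunk 3: at line 2 remove [ubziq] add [gpr,azi,hyaen] -> 13 lines: aaoaq yuy gpr azi hyaen ylbsr rbtf zfbba qmygs istv fzq bkg sficu
Final line 8: zfbba

Answer: zfbba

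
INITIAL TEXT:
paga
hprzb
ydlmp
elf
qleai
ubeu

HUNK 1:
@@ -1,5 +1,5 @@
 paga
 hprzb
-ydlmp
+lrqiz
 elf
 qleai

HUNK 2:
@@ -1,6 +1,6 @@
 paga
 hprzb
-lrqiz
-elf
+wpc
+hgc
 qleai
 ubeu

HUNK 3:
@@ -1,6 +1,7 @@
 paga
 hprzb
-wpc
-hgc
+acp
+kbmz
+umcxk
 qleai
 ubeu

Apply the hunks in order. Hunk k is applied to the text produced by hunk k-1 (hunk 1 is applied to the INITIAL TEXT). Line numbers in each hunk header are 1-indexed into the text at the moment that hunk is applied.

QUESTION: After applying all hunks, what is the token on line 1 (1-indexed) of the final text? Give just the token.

Answer: paga

Derivation:
Hunk 1: at line 1 remove [ydlmp] add [lrqiz] -> 6 lines: paga hprzb lrqiz elf qleai ubeu
Hunk 2: at line 1 remove [lrqiz,elf] add [wpc,hgc] -> 6 lines: paga hprzb wpc hgc qleai ubeu
Hunk 3: at line 1 remove [wpc,hgc] add [acp,kbmz,umcxk] -> 7 lines: paga hprzb acp kbmz umcxk qleai ubeu
Final line 1: paga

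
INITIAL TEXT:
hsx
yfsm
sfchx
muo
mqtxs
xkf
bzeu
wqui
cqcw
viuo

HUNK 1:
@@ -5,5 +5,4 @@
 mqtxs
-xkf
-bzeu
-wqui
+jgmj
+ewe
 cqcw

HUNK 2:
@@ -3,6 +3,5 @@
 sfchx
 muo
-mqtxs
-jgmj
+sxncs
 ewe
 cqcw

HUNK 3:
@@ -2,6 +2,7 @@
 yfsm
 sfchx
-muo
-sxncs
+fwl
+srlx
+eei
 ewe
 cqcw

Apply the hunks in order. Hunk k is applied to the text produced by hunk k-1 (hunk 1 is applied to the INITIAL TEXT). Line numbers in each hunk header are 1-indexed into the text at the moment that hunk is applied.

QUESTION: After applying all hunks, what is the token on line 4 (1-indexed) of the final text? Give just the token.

Answer: fwl

Derivation:
Hunk 1: at line 5 remove [xkf,bzeu,wqui] add [jgmj,ewe] -> 9 lines: hsx yfsm sfchx muo mqtxs jgmj ewe cqcw viuo
Hunk 2: at line 3 remove [mqtxs,jgmj] add [sxncs] -> 8 lines: hsx yfsm sfchx muo sxncs ewe cqcw viuo
Hunk 3: at line 2 remove [muo,sxncs] add [fwl,srlx,eei] -> 9 lines: hsx yfsm sfchx fwl srlx eei ewe cqcw viuo
Final line 4: fwl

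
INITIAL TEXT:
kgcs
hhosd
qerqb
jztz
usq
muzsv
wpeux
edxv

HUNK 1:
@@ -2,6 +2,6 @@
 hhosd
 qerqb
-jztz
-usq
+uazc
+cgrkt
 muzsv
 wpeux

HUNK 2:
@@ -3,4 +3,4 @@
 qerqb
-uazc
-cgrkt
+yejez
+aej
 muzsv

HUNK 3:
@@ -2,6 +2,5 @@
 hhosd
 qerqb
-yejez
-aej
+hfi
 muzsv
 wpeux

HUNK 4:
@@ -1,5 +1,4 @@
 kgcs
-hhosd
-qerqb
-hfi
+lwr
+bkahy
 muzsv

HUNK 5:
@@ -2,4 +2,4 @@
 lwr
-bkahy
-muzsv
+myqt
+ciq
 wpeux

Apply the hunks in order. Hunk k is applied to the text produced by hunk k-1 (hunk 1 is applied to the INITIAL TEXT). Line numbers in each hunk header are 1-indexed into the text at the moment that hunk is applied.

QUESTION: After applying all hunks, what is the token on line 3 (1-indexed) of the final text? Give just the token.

Hunk 1: at line 2 remove [jztz,usq] add [uazc,cgrkt] -> 8 lines: kgcs hhosd qerqb uazc cgrkt muzsv wpeux edxv
Hunk 2: at line 3 remove [uazc,cgrkt] add [yejez,aej] -> 8 lines: kgcs hhosd qerqb yejez aej muzsv wpeux edxv
Hunk 3: at line 2 remove [yejez,aej] add [hfi] -> 7 lines: kgcs hhosd qerqb hfi muzsv wpeux edxv
Hunk 4: at line 1 remove [hhosd,qerqb,hfi] add [lwr,bkahy] -> 6 lines: kgcs lwr bkahy muzsv wpeux edxv
Hunk 5: at line 2 remove [bkahy,muzsv] add [myqt,ciq] -> 6 lines: kgcs lwr myqt ciq wpeux edxv
Final line 3: myqt

Answer: myqt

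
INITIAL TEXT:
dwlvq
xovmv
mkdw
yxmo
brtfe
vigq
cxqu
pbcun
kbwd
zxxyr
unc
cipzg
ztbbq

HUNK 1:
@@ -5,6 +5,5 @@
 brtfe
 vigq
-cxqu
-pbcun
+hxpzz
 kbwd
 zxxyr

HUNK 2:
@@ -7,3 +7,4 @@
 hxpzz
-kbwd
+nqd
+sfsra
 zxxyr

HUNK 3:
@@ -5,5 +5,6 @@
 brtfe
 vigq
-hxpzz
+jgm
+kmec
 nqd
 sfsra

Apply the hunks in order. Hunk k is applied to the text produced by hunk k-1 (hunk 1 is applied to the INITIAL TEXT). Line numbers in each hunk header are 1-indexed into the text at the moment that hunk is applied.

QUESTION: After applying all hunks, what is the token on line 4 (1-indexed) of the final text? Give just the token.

Answer: yxmo

Derivation:
Hunk 1: at line 5 remove [cxqu,pbcun] add [hxpzz] -> 12 lines: dwlvq xovmv mkdw yxmo brtfe vigq hxpzz kbwd zxxyr unc cipzg ztbbq
Hunk 2: at line 7 remove [kbwd] add [nqd,sfsra] -> 13 lines: dwlvq xovmv mkdw yxmo brtfe vigq hxpzz nqd sfsra zxxyr unc cipzg ztbbq
Hunk 3: at line 5 remove [hxpzz] add [jgm,kmec] -> 14 lines: dwlvq xovmv mkdw yxmo brtfe vigq jgm kmec nqd sfsra zxxyr unc cipzg ztbbq
Final line 4: yxmo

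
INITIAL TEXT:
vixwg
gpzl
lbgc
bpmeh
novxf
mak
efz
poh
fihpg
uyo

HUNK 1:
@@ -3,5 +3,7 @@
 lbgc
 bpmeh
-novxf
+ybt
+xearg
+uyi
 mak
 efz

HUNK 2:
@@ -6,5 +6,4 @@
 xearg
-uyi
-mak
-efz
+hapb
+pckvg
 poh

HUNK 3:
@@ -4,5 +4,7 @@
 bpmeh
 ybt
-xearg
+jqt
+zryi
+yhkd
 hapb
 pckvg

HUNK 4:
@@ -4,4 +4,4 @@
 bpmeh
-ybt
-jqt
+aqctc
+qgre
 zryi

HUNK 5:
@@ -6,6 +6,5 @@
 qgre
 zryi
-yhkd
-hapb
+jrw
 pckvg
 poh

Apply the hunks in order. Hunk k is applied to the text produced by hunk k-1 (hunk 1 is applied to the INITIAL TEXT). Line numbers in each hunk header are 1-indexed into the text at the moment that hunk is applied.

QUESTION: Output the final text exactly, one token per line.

Answer: vixwg
gpzl
lbgc
bpmeh
aqctc
qgre
zryi
jrw
pckvg
poh
fihpg
uyo

Derivation:
Hunk 1: at line 3 remove [novxf] add [ybt,xearg,uyi] -> 12 lines: vixwg gpzl lbgc bpmeh ybt xearg uyi mak efz poh fihpg uyo
Hunk 2: at line 6 remove [uyi,mak,efz] add [hapb,pckvg] -> 11 lines: vixwg gpzl lbgc bpmeh ybt xearg hapb pckvg poh fihpg uyo
Hunk 3: at line 4 remove [xearg] add [jqt,zryi,yhkd] -> 13 lines: vixwg gpzl lbgc bpmeh ybt jqt zryi yhkd hapb pckvg poh fihpg uyo
Hunk 4: at line 4 remove [ybt,jqt] add [aqctc,qgre] -> 13 lines: vixwg gpzl lbgc bpmeh aqctc qgre zryi yhkd hapb pckvg poh fihpg uyo
Hunk 5: at line 6 remove [yhkd,hapb] add [jrw] -> 12 lines: vixwg gpzl lbgc bpmeh aqctc qgre zryi jrw pckvg poh fihpg uyo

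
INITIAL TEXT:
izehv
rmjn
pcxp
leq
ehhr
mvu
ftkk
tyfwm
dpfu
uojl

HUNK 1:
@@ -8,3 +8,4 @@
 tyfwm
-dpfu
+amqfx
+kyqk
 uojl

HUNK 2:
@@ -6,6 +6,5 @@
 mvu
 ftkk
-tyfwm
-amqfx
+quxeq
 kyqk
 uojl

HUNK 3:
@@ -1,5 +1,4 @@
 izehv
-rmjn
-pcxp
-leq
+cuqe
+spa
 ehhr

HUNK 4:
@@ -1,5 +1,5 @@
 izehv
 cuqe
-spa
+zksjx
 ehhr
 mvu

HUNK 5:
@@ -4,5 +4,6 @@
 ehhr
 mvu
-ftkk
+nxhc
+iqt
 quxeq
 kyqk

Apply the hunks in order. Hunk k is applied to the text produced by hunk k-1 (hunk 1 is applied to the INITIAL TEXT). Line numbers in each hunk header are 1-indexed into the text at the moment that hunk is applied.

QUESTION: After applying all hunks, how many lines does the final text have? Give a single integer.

Hunk 1: at line 8 remove [dpfu] add [amqfx,kyqk] -> 11 lines: izehv rmjn pcxp leq ehhr mvu ftkk tyfwm amqfx kyqk uojl
Hunk 2: at line 6 remove [tyfwm,amqfx] add [quxeq] -> 10 lines: izehv rmjn pcxp leq ehhr mvu ftkk quxeq kyqk uojl
Hunk 3: at line 1 remove [rmjn,pcxp,leq] add [cuqe,spa] -> 9 lines: izehv cuqe spa ehhr mvu ftkk quxeq kyqk uojl
Hunk 4: at line 1 remove [spa] add [zksjx] -> 9 lines: izehv cuqe zksjx ehhr mvu ftkk quxeq kyqk uojl
Hunk 5: at line 4 remove [ftkk] add [nxhc,iqt] -> 10 lines: izehv cuqe zksjx ehhr mvu nxhc iqt quxeq kyqk uojl
Final line count: 10

Answer: 10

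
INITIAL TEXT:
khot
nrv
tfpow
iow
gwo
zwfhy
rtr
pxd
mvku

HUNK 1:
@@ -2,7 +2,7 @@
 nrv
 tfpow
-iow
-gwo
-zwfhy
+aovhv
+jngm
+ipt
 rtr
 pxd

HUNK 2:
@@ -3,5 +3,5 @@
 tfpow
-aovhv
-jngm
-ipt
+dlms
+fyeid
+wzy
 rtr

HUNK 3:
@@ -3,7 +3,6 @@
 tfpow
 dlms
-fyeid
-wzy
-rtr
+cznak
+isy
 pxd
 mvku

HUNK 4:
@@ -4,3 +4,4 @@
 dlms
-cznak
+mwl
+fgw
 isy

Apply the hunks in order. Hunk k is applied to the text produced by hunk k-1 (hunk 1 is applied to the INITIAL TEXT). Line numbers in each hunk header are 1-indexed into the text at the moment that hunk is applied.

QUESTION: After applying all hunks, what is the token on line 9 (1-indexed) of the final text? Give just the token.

Answer: mvku

Derivation:
Hunk 1: at line 2 remove [iow,gwo,zwfhy] add [aovhv,jngm,ipt] -> 9 lines: khot nrv tfpow aovhv jngm ipt rtr pxd mvku
Hunk 2: at line 3 remove [aovhv,jngm,ipt] add [dlms,fyeid,wzy] -> 9 lines: khot nrv tfpow dlms fyeid wzy rtr pxd mvku
Hunk 3: at line 3 remove [fyeid,wzy,rtr] add [cznak,isy] -> 8 lines: khot nrv tfpow dlms cznak isy pxd mvku
Hunk 4: at line 4 remove [cznak] add [mwl,fgw] -> 9 lines: khot nrv tfpow dlms mwl fgw isy pxd mvku
Final line 9: mvku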